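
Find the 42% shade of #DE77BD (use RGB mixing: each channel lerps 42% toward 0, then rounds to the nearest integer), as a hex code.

#81456E

#DE77BD is rgb(222, 119, 189).
Lerp each channel 42% toward 0:
  R: 222 − 93.24 = 128.76 → 129
  G: 119 − 49.98 = 69.02 → 69
  B: 189 + 0.42×(0−189) = 189 − 79.38 = 109.62 → 110
rgb(129, 69, 110) = #81456E.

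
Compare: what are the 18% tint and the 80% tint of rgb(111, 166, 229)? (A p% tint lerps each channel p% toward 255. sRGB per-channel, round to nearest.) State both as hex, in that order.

#89B6EA, #E2EDFA

18% tint:
  R: 111 + 25.92 = 136.92 → 137
  G: 166 + 16.02 = 182.02 → 182
  B: 229 + 4.68 = 233.68 → 234
  → #89B6EA
80% tint:
  R: 111 + 115.2 = 226.2 → 226
  G: 166 + 71.2 = 237.2 → 237
  B: 229 + 20.8 = 249.8 → 250
  → #E2EDFA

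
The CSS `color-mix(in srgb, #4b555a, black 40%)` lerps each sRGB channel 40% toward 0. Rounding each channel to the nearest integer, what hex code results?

#4b555a is rgb(75, 85, 90).
A 40% shade moves each channel 40% toward 0:
  R: 75 + 0.4×(0−75) = 75 − 30 = 45 → 45
  G: 85 + 0.4×(0−85) = 85 − 34 = 51 → 51
  B: 90 − 36 = 54 → 54
rgb(45, 51, 54) = #2d3336.

#2d3336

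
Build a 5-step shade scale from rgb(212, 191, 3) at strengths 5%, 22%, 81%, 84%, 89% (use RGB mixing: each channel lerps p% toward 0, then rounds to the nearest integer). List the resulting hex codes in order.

5%: (212 − 10.6 = 201.4→201, 191 − 9.55 = 181.45→181, 3→3) → #C9B503
22%: (212 − 46.64 = 165.36→165, 191 − 42.02 = 148.98→149, 3 − 0.66 = 2.34→2) → #A59502
81%: (212 − 171.72 = 40.28→40, 191 − 154.71 = 36.29→36, 3 − 2.43 = 0.57→1) → #282401
84%: (212 − 178.08 = 33.92→34, 191 − 160.44 = 30.56→31, 3 − 2.52 = 0.48→0) → #221F00
89%: (212 − 188.68 = 23.32→23, 191 − 169.99 = 21.01→21, 3 − 2.67 = 0.33→0) → #171500

#C9B503, #A59502, #282401, #221F00, #171500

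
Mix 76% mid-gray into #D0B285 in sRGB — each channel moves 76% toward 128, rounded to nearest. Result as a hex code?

#D0B285 is rgb(208, 178, 133).
Per channel, c → c + 0.76(128 − c):
  R: 208 + 0.76×(128−208) = 208 − 60.8 = 147.2 → 147
  G: 178 + 0.76×(128−178) = 178 − 38 = 140 → 140
  B: 133 + 0.76×(128−133) = 133 − 3.8 = 129.2 → 129
rgb(147, 140, 129) = #938C81.

#938C81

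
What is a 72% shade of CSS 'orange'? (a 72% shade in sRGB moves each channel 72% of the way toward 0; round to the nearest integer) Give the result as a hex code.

#472E00

CSS orange is rgb(255, 165, 0).
Lerp each channel 72% toward 0:
  R: 255 + 0.72×(0−255) = 255 − 183.6 = 71.4 → 71
  G: 165 + 0.72×(0−165) = 165 − 118.8 = 46.2 → 46
  B: 0 + 0.72×(0−0) = 0 + 0 = 0 → 0
rgb(71, 46, 0) = #472E00.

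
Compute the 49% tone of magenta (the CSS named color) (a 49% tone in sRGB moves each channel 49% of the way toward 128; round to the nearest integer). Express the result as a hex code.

#C13FC1

CSS magenta is rgb(255, 0, 255).
Lerp each channel 49% toward 128:
  R: 255 + 0.49×(128−255) = 255 − 62.23 = 192.77 → 193
  G: 0 + 62.72 = 62.72 → 63
  B: 255 + 0.49×(128−255) = 255 − 62.23 = 192.77 → 193
rgb(193, 63, 193) = #C13FC1.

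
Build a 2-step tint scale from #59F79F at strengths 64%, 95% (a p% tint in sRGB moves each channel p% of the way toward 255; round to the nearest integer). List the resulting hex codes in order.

#59F79F is rgb(89, 247, 159).
64%: (89 + 106.24 = 195.24→195, 247 + 5.12 = 252.12→252, 159 + 61.44 = 220.44→220) → #C3FCDC
95%: (89 + 157.7 = 246.7→247, 247 + 7.6 = 254.6→255, 159 + 91.2 = 250.2→250) → #F7FFFA

#C3FCDC, #F7FFFA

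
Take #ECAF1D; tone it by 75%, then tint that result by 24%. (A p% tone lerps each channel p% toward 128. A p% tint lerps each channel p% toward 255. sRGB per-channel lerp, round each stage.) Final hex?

#B3A88B

#ECAF1D is rgb(236, 175, 29).
Per channel, c → c + 0.75(128 − c):
  R: 236 + 0.75×(128−236) = 236 − 81 = 155 → 155
  G: 175 − 35.25 = 139.75 → 140
  B: 29 + 0.75×(128−29) = 29 + 74.25 = 103.25 → 103
After the tone: rgb(155, 140, 103) = #9B8C67.
Lerp each channel 24% toward 255:
  R: 155 + 0.24×(255−155) = 155 + 24 = 179 → 179
  G: 140 + 0.24×(255−140) = 140 + 27.6 = 167.6 → 168
  B: 103 + 0.24×(255−103) = 103 + 36.48 = 139.48 → 139
rgb(179, 168, 139) = #B3A88B.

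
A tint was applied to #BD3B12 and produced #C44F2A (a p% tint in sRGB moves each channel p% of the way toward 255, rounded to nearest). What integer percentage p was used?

10%

#BD3B12 is rgb(189, 59, 18); #C44F2A is rgb(196, 79, 42).
On the B channel (widest range): 42 ≈ 18 + (p/100)(255 − 18), so p ≈ 100×(42 − 18)/(255 − 18) = 2400/237 = 10.13.
p = 10 reproduces all three channels after rounding.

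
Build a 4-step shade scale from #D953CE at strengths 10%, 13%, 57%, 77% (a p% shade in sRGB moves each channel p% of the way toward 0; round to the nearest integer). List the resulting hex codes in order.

#C34BB9, #BD48B3, #5D2459, #32132F

#D953CE is rgb(217, 83, 206).
10%: (217 − 21.7 = 195.3→195, 83 − 8.3 = 74.7→75, 206 − 20.6 = 185.4→185) → #C34BB9
13%: (217 − 28.21 = 188.79→189, 83 − 10.79 = 72.21→72, 206 − 26.78 = 179.22→179) → #BD48B3
57%: (217 − 123.69 = 93.31→93, 83 − 47.31 = 35.69→36, 206 − 117.42 = 88.58→89) → #5D2459
77%: (217 − 167.09 = 49.91→50, 83 − 63.91 = 19.09→19, 206 − 158.62 = 47.38→47) → #32132F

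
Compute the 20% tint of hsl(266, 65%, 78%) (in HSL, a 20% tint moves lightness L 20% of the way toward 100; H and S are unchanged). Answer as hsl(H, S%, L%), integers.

L moves 20% from 78 toward 100: 78 + 4.4 = 82.4 → 82.
H and S are unchanged.

hsl(266, 65%, 82%)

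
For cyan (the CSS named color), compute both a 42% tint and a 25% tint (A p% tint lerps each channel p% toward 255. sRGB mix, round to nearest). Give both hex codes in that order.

#6BFFFF, #40FFFF

CSS cyan is rgb(0, 255, 255).
42% tint:
  R: 0 + 0.42×(255−0) = 0 + 107.1 = 107.1 → 107
  G: 255 + 0.42×(255−255) = 255 + 0 = 255 → 255
  B: 255 + 0.42×(255−255) = 255 + 0 = 255 → 255
  → #6BFFFF
25% tint:
  R: 0 + 0.25×(255−0) = 0 + 63.75 = 63.75 → 64
  G: 255 + 0.25×(255−255) = 255 + 0 = 255 → 255
  B: 255 + 0 = 255 → 255
  → #40FFFF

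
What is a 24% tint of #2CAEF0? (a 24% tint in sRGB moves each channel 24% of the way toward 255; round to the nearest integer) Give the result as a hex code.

#2CAEF0 is rgb(44, 174, 240).
Lerp each channel 24% toward 255:
  R: 44 + 50.64 = 94.64 → 95
  G: 174 + 0.24×(255−174) = 174 + 19.44 = 193.44 → 193
  B: 240 + 3.6 = 243.6 → 244
rgb(95, 193, 244) = #5FC1F4.

#5FC1F4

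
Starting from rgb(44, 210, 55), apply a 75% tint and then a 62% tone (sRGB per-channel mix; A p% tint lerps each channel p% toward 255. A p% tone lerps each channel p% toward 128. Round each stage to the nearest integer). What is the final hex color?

#9cac9d

A 75% tint moves each channel 75% toward 255:
  R: 44 + 158.25 = 202.25 → 202
  G: 210 + 33.75 = 243.75 → 244
  B: 55 + 0.75×(255−55) = 55 + 150 = 205 → 205
After the tint: rgb(202, 244, 205) = #caf4cd.
Lerp each channel 62% toward 128:
  R: 202 + 0.62×(128−202) = 202 − 45.88 = 156.12 → 156
  G: 244 + 0.62×(128−244) = 244 − 71.92 = 172.08 → 172
  B: 205 + 0.62×(128−205) = 205 − 47.74 = 157.26 → 157
rgb(156, 172, 157) = #9cac9d.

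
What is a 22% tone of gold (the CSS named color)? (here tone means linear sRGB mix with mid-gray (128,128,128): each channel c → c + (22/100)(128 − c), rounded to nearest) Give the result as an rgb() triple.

CSS gold is rgb(255, 215, 0).
Lerp each channel 22% toward 128:
  R: 255 − 27.94 = 227.06 → 227
  G: 215 + 0.22×(128−215) = 215 − 19.14 = 195.86 → 196
  B: 0 + 28.16 = 28.16 → 28

rgb(227, 196, 28)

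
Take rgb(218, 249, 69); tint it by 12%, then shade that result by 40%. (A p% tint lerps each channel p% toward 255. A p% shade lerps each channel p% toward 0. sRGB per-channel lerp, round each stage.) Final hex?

Per channel, c → c + 0.12(255 − c):
  R: 218 + 0.12×(255−218) = 218 + 4.44 = 222.44 → 222
  G: 249 + 0.72 = 249.72 → 250
  B: 69 + 0.12×(255−69) = 69 + 22.32 = 91.32 → 91
After the tint: rgb(222, 250, 91) = #DEFA5B.
Per channel, c → c + 0.4(0 − c):
  R: 222 + 0.4×(0−222) = 222 − 88.8 = 133.2 → 133
  G: 250 + 0.4×(0−250) = 250 − 100 = 150 → 150
  B: 91 − 36.4 = 54.6 → 55
rgb(133, 150, 55) = #859637.

#859637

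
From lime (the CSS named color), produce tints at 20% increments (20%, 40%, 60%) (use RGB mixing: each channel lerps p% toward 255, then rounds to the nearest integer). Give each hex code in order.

CSS lime is rgb(0, 255, 0).
20%: (0 + 51 = 51→51, 255→255, 0 + 51 = 51→51) → #33FF33
40%: (0 + 102 = 102→102, 255→255, 0 + 102 = 102→102) → #66FF66
60%: (0 + 153 = 153→153, 255→255, 0 + 153 = 153→153) → #99FF99

#33FF33, #66FF66, #99FF99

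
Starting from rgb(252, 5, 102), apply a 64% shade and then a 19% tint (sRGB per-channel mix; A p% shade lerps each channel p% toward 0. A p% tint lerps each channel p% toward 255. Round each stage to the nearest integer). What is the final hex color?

A 64% shade moves each channel 64% toward 0:
  R: 252 − 161.28 = 90.72 → 91
  G: 5 + 0.64×(0−5) = 5 − 3.2 = 1.8 → 2
  B: 102 − 65.28 = 36.72 → 37
After the shade: rgb(91, 2, 37) = #5b0225.
A 19% tint moves each channel 19% toward 255:
  R: 91 + 0.19×(255−91) = 91 + 31.16 = 122.16 → 122
  G: 2 + 48.07 = 50.07 → 50
  B: 37 + 0.19×(255−37) = 37 + 41.42 = 78.42 → 78
rgb(122, 50, 78) = #7a324e.

#7a324e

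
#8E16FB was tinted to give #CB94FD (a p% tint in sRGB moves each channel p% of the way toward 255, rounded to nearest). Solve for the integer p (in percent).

#8E16FB is rgb(142, 22, 251); #CB94FD is rgb(203, 148, 253).
On the G channel (widest range): 148 ≈ 22 + (p/100)(255 − 22), so p ≈ 100×(148 − 22)/(255 − 22) = 12600/233 = 54.08.
p = 54 reproduces all three channels after rounding.

54%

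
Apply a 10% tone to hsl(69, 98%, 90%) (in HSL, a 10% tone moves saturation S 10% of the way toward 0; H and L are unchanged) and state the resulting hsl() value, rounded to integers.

S moves 10% from 98 toward 0: 98 − 9.8 = 88.2 → 88.
H and L are unchanged.

hsl(69, 88%, 90%)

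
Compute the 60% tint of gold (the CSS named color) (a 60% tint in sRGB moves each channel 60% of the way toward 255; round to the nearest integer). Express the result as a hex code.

#FFEF99

CSS gold is rgb(255, 215, 0).
A 60% tint moves each channel 60% toward 255:
  R: 255 + 0.6×(255−255) = 255 + 0 = 255 → 255
  G: 215 + 0.6×(255−215) = 215 + 24 = 239 → 239
  B: 0 + 0.6×(255−0) = 0 + 153 = 153 → 153
rgb(255, 239, 153) = #FFEF99.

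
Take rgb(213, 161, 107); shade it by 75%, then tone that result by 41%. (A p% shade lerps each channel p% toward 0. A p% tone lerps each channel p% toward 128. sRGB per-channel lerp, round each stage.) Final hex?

Lerp each channel 75% toward 0:
  R: 213 − 159.75 = 53.25 → 53
  G: 161 + 0.75×(0−161) = 161 − 120.75 = 40.25 → 40
  B: 107 − 80.25 = 26.75 → 27
After the shade: rgb(53, 40, 27) = #35281B.
Per channel, c → c + 0.41(128 − c):
  R: 53 + 30.75 = 83.75 → 84
  G: 40 + 0.41×(128−40) = 40 + 36.08 = 76.08 → 76
  B: 27 + 41.41 = 68.41 → 68
rgb(84, 76, 68) = #544C44.

#544C44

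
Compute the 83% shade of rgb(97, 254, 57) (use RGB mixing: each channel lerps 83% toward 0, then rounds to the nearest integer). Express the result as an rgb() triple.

Lerp each channel 83% toward 0:
  R: 97 + 0.83×(0−97) = 97 − 80.51 = 16.49 → 16
  G: 254 − 210.82 = 43.18 → 43
  B: 57 + 0.83×(0−57) = 57 − 47.31 = 9.69 → 10

rgb(16, 43, 10)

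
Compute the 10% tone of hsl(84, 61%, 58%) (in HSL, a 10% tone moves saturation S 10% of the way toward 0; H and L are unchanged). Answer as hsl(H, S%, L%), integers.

S moves 10% from 61 toward 0: 61 − 6.1 = 54.9 → 55.
H and L are unchanged.

hsl(84, 55%, 58%)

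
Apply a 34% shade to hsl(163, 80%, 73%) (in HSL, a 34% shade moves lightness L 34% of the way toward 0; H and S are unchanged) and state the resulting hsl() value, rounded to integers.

hsl(163, 80%, 48%)

L moves 34% from 73 toward 0: 73 − 24.82 = 48.18 → 48.
H and S are unchanged.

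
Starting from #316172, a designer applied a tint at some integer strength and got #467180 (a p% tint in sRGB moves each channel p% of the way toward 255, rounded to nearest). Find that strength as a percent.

#316172 is rgb(49, 97, 114); #467180 is rgb(70, 113, 128).
On the R channel (widest range): 70 ≈ 49 + (p/100)(255 − 49), so p ≈ 100×(70 − 49)/(255 − 49) = 2100/206 = 10.19.
p = 10 reproduces all three channels after rounding.

10%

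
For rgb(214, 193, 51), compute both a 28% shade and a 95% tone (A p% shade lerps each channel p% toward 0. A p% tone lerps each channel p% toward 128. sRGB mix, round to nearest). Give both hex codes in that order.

28% shade:
  R: 214 − 59.92 = 154.08 → 154
  G: 193 − 54.04 = 138.96 → 139
  B: 51 + 0.28×(0−51) = 51 − 14.28 = 36.72 → 37
  → #9A8B25
95% tone:
  R: 214 − 81.7 = 132.3 → 132
  G: 193 − 61.75 = 131.25 → 131
  B: 51 + 0.95×(128−51) = 51 + 73.15 = 124.15 → 124
  → #84837C

#9A8B25, #84837C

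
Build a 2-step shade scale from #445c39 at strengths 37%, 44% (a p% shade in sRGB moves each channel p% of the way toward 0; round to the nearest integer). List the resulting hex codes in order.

#2b3a24, #263420

#445c39 is rgb(68, 92, 57).
37%: (68 − 25.16 = 42.84→43, 92 − 34.04 = 57.96→58, 57 − 21.09 = 35.91→36) → #2b3a24
44%: (68 − 29.92 = 38.08→38, 92 − 40.48 = 51.52→52, 57 − 25.08 = 31.92→32) → #263420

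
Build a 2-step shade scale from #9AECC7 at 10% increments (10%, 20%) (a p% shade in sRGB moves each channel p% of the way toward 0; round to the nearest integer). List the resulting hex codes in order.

#9AECC7 is rgb(154, 236, 199).
10%: (154 − 15.4 = 138.6→139, 236 − 23.6 = 212.4→212, 199 − 19.9 = 179.1→179) → #8BD4B3
20%: (154 − 30.8 = 123.2→123, 236 − 47.2 = 188.8→189, 199 − 39.8 = 159.2→159) → #7BBD9F

#8BD4B3, #7BBD9F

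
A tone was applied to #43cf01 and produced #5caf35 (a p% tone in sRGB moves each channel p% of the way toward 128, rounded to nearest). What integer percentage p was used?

#43cf01 is rgb(67, 207, 1); #5caf35 is rgb(92, 175, 53).
On the B channel (widest range): 53 ≈ 1 + (p/100)(128 − 1), so p ≈ 100×(53 − 1)/(128 − 1) = 5200/127 = 40.94.
p = 41 reproduces all three channels after rounding.

41%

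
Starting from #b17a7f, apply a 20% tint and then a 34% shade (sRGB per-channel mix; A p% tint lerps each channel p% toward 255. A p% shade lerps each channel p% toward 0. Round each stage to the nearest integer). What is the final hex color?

#7f6265

#b17a7f is rgb(177, 122, 127).
Per channel, c → c + 0.2(255 − c):
  R: 177 + 0.2×(255−177) = 177 + 15.6 = 192.6 → 193
  G: 122 + 0.2×(255−122) = 122 + 26.6 = 148.6 → 149
  B: 127 + 0.2×(255−127) = 127 + 25.6 = 152.6 → 153
After the tint: rgb(193, 149, 153) = #c19599.
Lerp each channel 34% toward 0:
  R: 193 − 65.62 = 127.38 → 127
  G: 149 + 0.34×(0−149) = 149 − 50.66 = 98.34 → 98
  B: 153 + 0.34×(0−153) = 153 − 52.02 = 100.98 → 101
rgb(127, 98, 101) = #7f6265.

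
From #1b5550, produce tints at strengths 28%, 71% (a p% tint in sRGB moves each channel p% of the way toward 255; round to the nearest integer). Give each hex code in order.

#5b8581, #bdcecc

#1b5550 is rgb(27, 85, 80).
28%: (27 + 63.84 = 90.84→91, 85 + 47.6 = 132.6→133, 80 + 49 = 129→129) → #5b8581
71%: (27 + 161.88 = 188.88→189, 85 + 120.7 = 205.7→206, 80 + 124.25 = 204.25→204) → #bdcecc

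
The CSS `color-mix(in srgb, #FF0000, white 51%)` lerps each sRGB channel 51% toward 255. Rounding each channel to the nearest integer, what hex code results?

#FF8282

#FF0000 is rgb(255, 0, 0).
Per channel, c → c + 0.51(255 − c):
  R: 255 + 0.51×(255−255) = 255 + 0 = 255 → 255
  G: 0 + 0.51×(255−0) = 0 + 130.05 = 130.05 → 130
  B: 0 + 0.51×(255−0) = 0 + 130.05 = 130.05 → 130
rgb(255, 130, 130) = #FF8282.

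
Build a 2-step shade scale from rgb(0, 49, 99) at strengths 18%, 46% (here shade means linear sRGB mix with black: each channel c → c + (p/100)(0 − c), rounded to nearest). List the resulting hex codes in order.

18%: (0→0, 49 − 8.82 = 40.18→40, 99 − 17.82 = 81.18→81) → #002851
46%: (0→0, 49 − 22.54 = 26.46→26, 99 − 45.54 = 53.46→53) → #001A35

#002851, #001A35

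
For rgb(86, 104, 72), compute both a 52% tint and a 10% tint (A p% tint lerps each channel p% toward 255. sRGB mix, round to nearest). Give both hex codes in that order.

52% tint:
  R: 86 + 87.88 = 173.88 → 174
  G: 104 + 0.52×(255−104) = 104 + 78.52 = 182.52 → 183
  B: 72 + 0.52×(255−72) = 72 + 95.16 = 167.16 → 167
  → #aeb7a7
10% tint:
  R: 86 + 0.1×(255−86) = 86 + 16.9 = 102.9 → 103
  G: 104 + 0.1×(255−104) = 104 + 15.1 = 119.1 → 119
  B: 72 + 18.3 = 90.3 → 90
  → #67775a

#aeb7a7, #67775a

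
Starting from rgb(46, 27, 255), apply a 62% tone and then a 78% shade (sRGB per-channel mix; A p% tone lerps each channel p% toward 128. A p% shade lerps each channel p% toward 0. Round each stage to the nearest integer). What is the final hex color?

#151427

A 62% tone moves each channel 62% toward 128:
  R: 46 + 0.62×(128−46) = 46 + 50.84 = 96.84 → 97
  G: 27 + 0.62×(128−27) = 27 + 62.62 = 89.62 → 90
  B: 255 − 78.74 = 176.26 → 176
After the tone: rgb(97, 90, 176) = #615ab0.
Lerp each channel 78% toward 0:
  R: 97 − 75.66 = 21.34 → 21
  G: 90 − 70.2 = 19.8 → 20
  B: 176 − 137.28 = 38.72 → 39
rgb(21, 20, 39) = #151427.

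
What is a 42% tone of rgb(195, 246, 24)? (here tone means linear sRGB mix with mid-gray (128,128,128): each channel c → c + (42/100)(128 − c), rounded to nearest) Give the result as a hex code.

Lerp each channel 42% toward 128:
  R: 195 − 28.14 = 166.86 → 167
  G: 246 − 49.56 = 196.44 → 196
  B: 24 + 0.42×(128−24) = 24 + 43.68 = 67.68 → 68
rgb(167, 196, 68) = #A7C444.

#A7C444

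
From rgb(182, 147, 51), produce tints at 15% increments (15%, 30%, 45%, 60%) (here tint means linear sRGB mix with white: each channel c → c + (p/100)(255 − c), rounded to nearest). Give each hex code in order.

#C1A352, #CCB370, #D7C48F, #E2D4AD

15%: (182 + 10.95 = 192.95→193, 147 + 16.2 = 163.2→163, 51 + 30.6 = 81.6→82) → #C1A352
30%: (182 + 21.9 = 203.9→204, 147 + 32.4 = 179.4→179, 51 + 61.2 = 112.2→112) → #CCB370
45%: (182 + 32.85 = 214.85→215, 147 + 48.6 = 195.6→196, 51 + 91.8 = 142.8→143) → #D7C48F
60%: (182 + 43.8 = 225.8→226, 147 + 64.8 = 211.8→212, 51 + 122.4 = 173.4→173) → #E2D4AD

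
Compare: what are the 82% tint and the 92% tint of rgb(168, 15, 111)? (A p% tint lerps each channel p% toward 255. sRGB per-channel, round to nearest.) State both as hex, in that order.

82% tint:
  R: 168 + 0.82×(255−168) = 168 + 71.34 = 239.34 → 239
  G: 15 + 0.82×(255−15) = 15 + 196.8 = 211.8 → 212
  B: 111 + 0.82×(255−111) = 111 + 118.08 = 229.08 → 229
  → #EFD4E5
92% tint:
  R: 168 + 0.92×(255−168) = 168 + 80.04 = 248.04 → 248
  G: 15 + 0.92×(255−15) = 15 + 220.8 = 235.8 → 236
  B: 111 + 0.92×(255−111) = 111 + 132.48 = 243.48 → 243
  → #F8ECF3

#EFD4E5, #F8ECF3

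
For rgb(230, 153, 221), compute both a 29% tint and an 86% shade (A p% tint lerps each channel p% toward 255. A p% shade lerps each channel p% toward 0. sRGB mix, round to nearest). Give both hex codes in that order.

29% tint:
  R: 230 + 0.29×(255−230) = 230 + 7.25 = 237.25 → 237
  G: 153 + 0.29×(255−153) = 153 + 29.58 = 182.58 → 183
  B: 221 + 0.29×(255−221) = 221 + 9.86 = 230.86 → 231
  → #EDB7E7
86% shade:
  R: 230 + 0.86×(0−230) = 230 − 197.8 = 32.2 → 32
  G: 153 − 131.58 = 21.42 → 21
  B: 221 − 190.06 = 30.94 → 31
  → #20151F

#EDB7E7, #20151F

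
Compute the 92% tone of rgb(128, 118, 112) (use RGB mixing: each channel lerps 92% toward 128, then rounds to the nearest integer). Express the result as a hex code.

A 92% tone moves each channel 92% toward 128:
  R: 128 + 0.92×(128−128) = 128 + 0 = 128 → 128
  G: 118 + 9.2 = 127.2 → 127
  B: 112 + 0.92×(128−112) = 112 + 14.72 = 126.72 → 127
rgb(128, 127, 127) = #807f7f.

#807f7f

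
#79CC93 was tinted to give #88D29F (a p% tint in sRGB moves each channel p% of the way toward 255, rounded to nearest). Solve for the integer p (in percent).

11%

#79CC93 is rgb(121, 204, 147); #88D29F is rgb(136, 210, 159).
On the R channel (widest range): 136 ≈ 121 + (p/100)(255 − 121), so p ≈ 100×(136 − 121)/(255 − 121) = 1500/134 = 11.19.
p = 11 reproduces all three channels after rounding.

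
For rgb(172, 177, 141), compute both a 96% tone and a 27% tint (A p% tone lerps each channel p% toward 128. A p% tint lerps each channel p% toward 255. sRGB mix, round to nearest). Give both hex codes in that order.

#828281, #c2c6ac

96% tone:
  R: 172 − 42.24 = 129.76 → 130
  G: 177 + 0.96×(128−177) = 177 − 47.04 = 129.96 → 130
  B: 141 − 12.48 = 128.52 → 129
  → #828281
27% tint:
  R: 172 + 0.27×(255−172) = 172 + 22.41 = 194.41 → 194
  G: 177 + 0.27×(255−177) = 177 + 21.06 = 198.06 → 198
  B: 141 + 0.27×(255−141) = 141 + 30.78 = 171.78 → 172
  → #c2c6ac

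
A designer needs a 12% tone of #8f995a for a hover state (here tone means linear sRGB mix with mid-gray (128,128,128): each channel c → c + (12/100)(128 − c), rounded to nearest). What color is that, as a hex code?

#8f995a is rgb(143, 153, 90).
Lerp each channel 12% toward 128:
  R: 143 − 1.8 = 141.2 → 141
  G: 153 + 0.12×(128−153) = 153 − 3 = 150 → 150
  B: 90 + 4.56 = 94.56 → 95
rgb(141, 150, 95) = #8d965f.

#8d965f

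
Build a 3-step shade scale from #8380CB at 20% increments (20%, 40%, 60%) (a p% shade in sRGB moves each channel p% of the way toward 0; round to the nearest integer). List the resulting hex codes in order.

#8380CB is rgb(131, 128, 203).
20%: (131 − 26.2 = 104.8→105, 128 − 25.6 = 102.4→102, 203 − 40.6 = 162.4→162) → #6966A2
40%: (131 − 52.4 = 78.6→79, 128 − 51.2 = 76.8→77, 203 − 81.2 = 121.8→122) → #4F4D7A
60%: (131 − 78.6 = 52.4→52, 128 − 76.8 = 51.2→51, 203 − 121.8 = 81.2→81) → #343351

#6966A2, #4F4D7A, #343351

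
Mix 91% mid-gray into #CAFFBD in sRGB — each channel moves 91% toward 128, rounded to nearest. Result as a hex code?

#CAFFBD is rgb(202, 255, 189).
Lerp each channel 91% toward 128:
  R: 202 − 67.34 = 134.66 → 135
  G: 255 + 0.91×(128−255) = 255 − 115.57 = 139.43 → 139
  B: 189 + 0.91×(128−189) = 189 − 55.51 = 133.49 → 133
rgb(135, 139, 133) = #878B85.

#878B85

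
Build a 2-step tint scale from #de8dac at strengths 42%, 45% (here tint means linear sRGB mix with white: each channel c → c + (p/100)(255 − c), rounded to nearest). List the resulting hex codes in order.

#de8dac is rgb(222, 141, 172).
42%: (222 + 13.86 = 235.86→236, 141 + 47.88 = 188.88→189, 172 + 34.86 = 206.86→207) → #ecbdcf
45%: (222 + 14.85 = 236.85→237, 141 + 51.3 = 192.3→192, 172 + 37.35 = 209.35→209) → #edc0d1

#ecbdcf, #edc0d1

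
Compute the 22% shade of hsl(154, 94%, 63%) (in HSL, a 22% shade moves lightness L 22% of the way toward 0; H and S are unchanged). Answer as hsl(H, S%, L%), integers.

L moves 22% from 63 toward 0: 63 − 13.86 = 49.14 → 49.
H and S are unchanged.

hsl(154, 94%, 49%)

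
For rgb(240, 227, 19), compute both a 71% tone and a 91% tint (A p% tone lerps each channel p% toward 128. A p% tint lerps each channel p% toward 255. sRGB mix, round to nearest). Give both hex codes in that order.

#a09d60, #fefcea

71% tone:
  R: 240 + 0.71×(128−240) = 240 − 79.52 = 160.48 → 160
  G: 227 + 0.71×(128−227) = 227 − 70.29 = 156.71 → 157
  B: 19 + 0.71×(128−19) = 19 + 77.39 = 96.39 → 96
  → #a09d60
91% tint:
  R: 240 + 0.91×(255−240) = 240 + 13.65 = 253.65 → 254
  G: 227 + 0.91×(255−227) = 227 + 25.48 = 252.48 → 252
  B: 19 + 0.91×(255−19) = 19 + 214.76 = 233.76 → 234
  → #fefcea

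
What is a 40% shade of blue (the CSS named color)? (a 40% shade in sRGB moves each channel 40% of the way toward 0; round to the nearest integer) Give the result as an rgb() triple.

rgb(0, 0, 153)

CSS blue is rgb(0, 0, 255).
Lerp each channel 40% toward 0:
  R: 0 + 0.4×(0−0) = 0 + 0 = 0 → 0
  G: 0 + 0.4×(0−0) = 0 + 0 = 0 → 0
  B: 255 + 0.4×(0−255) = 255 − 102 = 153 → 153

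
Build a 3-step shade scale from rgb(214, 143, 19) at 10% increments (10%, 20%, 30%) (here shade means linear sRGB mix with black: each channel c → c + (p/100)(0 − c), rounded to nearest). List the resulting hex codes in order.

#c18111, #ab720f, #96640d

10%: (214 − 21.4 = 192.6→193, 143 − 14.3 = 128.7→129, 19 − 1.9 = 17.1→17) → #c18111
20%: (214 − 42.8 = 171.2→171, 143 − 28.6 = 114.4→114, 19 − 3.8 = 15.2→15) → #ab720f
30%: (214 − 64.2 = 149.8→150, 143 − 42.9 = 100.1→100, 19 − 5.7 = 13.3→13) → #96640d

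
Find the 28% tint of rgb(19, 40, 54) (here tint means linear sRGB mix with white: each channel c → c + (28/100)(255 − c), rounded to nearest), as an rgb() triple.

rgb(85, 100, 110)

A 28% tint moves each channel 28% toward 255:
  R: 19 + 0.28×(255−19) = 19 + 66.08 = 85.08 → 85
  G: 40 + 0.28×(255−40) = 40 + 60.2 = 100.2 → 100
  B: 54 + 56.28 = 110.28 → 110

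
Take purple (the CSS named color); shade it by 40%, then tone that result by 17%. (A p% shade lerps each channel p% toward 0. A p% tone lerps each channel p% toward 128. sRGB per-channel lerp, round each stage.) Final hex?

CSS purple is rgb(128, 0, 128).
Lerp each channel 40% toward 0:
  R: 128 − 51.2 = 76.8 → 77
  G: 0 + 0.4×(0−0) = 0 + 0 = 0 → 0
  B: 128 + 0.4×(0−128) = 128 − 51.2 = 76.8 → 77
After the shade: rgb(77, 0, 77) = #4d004d.
Per channel, c → c + 0.17(128 − c):
  R: 77 + 8.67 = 85.67 → 86
  G: 0 + 21.76 = 21.76 → 22
  B: 77 + 8.67 = 85.67 → 86
rgb(86, 22, 86) = #561656.

#561656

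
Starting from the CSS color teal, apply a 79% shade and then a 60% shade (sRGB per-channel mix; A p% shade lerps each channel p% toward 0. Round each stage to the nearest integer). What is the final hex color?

#000B0B

CSS teal is rgb(0, 128, 128).
A 79% shade moves each channel 79% toward 0:
  R: 0 + 0.79×(0−0) = 0 + 0 = 0 → 0
  G: 128 + 0.79×(0−128) = 128 − 101.12 = 26.88 → 27
  B: 128 + 0.79×(0−128) = 128 − 101.12 = 26.88 → 27
After the shade: rgb(0, 27, 27) = #001B1B.
Per channel, c → c + 0.6(0 − c):
  R: 0 + 0.6×(0−0) = 0 + 0 = 0 → 0
  G: 27 + 0.6×(0−27) = 27 − 16.2 = 10.8 → 11
  B: 27 − 16.2 = 10.8 → 11
rgb(0, 11, 11) = #000B0B.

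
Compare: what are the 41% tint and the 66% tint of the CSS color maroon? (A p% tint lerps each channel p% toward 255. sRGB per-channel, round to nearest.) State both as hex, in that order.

CSS maroon is rgb(128, 0, 0).
41% tint:
  R: 128 + 0.41×(255−128) = 128 + 52.07 = 180.07 → 180
  G: 0 + 104.55 = 104.55 → 105
  B: 0 + 104.55 = 104.55 → 105
  → #B46969
66% tint:
  R: 128 + 0.66×(255−128) = 128 + 83.82 = 211.82 → 212
  G: 0 + 168.3 = 168.3 → 168
  B: 0 + 0.66×(255−0) = 0 + 168.3 = 168.3 → 168
  → #D4A8A8

#B46969, #D4A8A8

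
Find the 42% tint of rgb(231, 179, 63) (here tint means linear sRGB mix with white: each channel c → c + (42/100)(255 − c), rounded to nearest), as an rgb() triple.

Per channel, c → c + 0.42(255 − c):
  R: 231 + 10.08 = 241.08 → 241
  G: 179 + 31.92 = 210.92 → 211
  B: 63 + 0.42×(255−63) = 63 + 80.64 = 143.64 → 144

rgb(241, 211, 144)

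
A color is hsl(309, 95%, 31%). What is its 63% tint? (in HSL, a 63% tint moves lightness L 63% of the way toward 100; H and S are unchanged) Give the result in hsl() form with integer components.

L moves 63% from 31 toward 100: 31 + 43.47 = 74.47 → 74.
H and S are unchanged.

hsl(309, 95%, 74%)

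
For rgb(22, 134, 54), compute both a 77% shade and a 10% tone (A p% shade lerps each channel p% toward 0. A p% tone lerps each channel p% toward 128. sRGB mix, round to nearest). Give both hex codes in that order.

#051F0C, #21853D

77% shade:
  R: 22 + 0.77×(0−22) = 22 − 16.94 = 5.06 → 5
  G: 134 − 103.18 = 30.82 → 31
  B: 54 − 41.58 = 12.42 → 12
  → #051F0C
10% tone:
  R: 22 + 10.6 = 32.6 → 33
  G: 134 + 0.1×(128−134) = 134 − 0.6 = 133.4 → 133
  B: 54 + 0.1×(128−54) = 54 + 7.4 = 61.4 → 61
  → #21853D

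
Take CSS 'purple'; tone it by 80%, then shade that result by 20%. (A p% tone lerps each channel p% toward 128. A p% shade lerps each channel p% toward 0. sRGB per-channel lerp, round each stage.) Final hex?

#665266

CSS purple is rgb(128, 0, 128).
Per channel, c → c + 0.8(128 − c):
  R: 128 + 0 = 128 → 128
  G: 0 + 102.4 = 102.4 → 102
  B: 128 + 0 = 128 → 128
After the tone: rgb(128, 102, 128) = #806680.
Lerp each channel 20% toward 0:
  R: 128 + 0.2×(0−128) = 128 − 25.6 = 102.4 → 102
  G: 102 + 0.2×(0−102) = 102 − 20.4 = 81.6 → 82
  B: 128 − 25.6 = 102.4 → 102
rgb(102, 82, 102) = #665266.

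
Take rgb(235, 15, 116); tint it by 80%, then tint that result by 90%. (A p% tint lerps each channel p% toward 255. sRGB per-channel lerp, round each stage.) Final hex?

#fffafc

An 80% tint moves each channel 80% toward 255:
  R: 235 + 0.8×(255−235) = 235 + 16 = 251 → 251
  G: 15 + 0.8×(255−15) = 15 + 192 = 207 → 207
  B: 116 + 111.2 = 227.2 → 227
After the tint: rgb(251, 207, 227) = #fbcfe3.
A 90% tint moves each channel 90% toward 255:
  R: 251 + 0.9×(255−251) = 251 + 3.6 = 254.6 → 255
  G: 207 + 0.9×(255−207) = 207 + 43.2 = 250.2 → 250
  B: 227 + 0.9×(255−227) = 227 + 25.2 = 252.2 → 252
rgb(255, 250, 252) = #fffafc.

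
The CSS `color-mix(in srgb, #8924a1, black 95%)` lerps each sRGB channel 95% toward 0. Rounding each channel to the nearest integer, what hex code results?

#8924a1 is rgb(137, 36, 161).
Lerp each channel 95% toward 0:
  R: 137 + 0.95×(0−137) = 137 − 130.15 = 6.85 → 7
  G: 36 + 0.95×(0−36) = 36 − 34.2 = 1.8 → 2
  B: 161 − 152.95 = 8.05 → 8
rgb(7, 2, 8) = #070208.

#070208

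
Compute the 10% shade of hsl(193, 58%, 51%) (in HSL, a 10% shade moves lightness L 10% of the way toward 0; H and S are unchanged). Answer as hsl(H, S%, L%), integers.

L moves 10% from 51 toward 0: 51 − 5.1 = 45.9 → 46.
H and S are unchanged.

hsl(193, 58%, 46%)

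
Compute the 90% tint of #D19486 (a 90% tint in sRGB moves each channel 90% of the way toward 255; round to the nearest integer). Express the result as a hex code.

#FAF4F3

#D19486 is rgb(209, 148, 134).
Per channel, c → c + 0.9(255 − c):
  R: 209 + 0.9×(255−209) = 209 + 41.4 = 250.4 → 250
  G: 148 + 0.9×(255−148) = 148 + 96.3 = 244.3 → 244
  B: 134 + 0.9×(255−134) = 134 + 108.9 = 242.9 → 243
rgb(250, 244, 243) = #FAF4F3.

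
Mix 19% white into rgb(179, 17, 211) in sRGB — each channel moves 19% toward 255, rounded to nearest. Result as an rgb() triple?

Per channel, c → c + 0.19(255 − c):
  R: 179 + 0.19×(255−179) = 179 + 14.44 = 193.44 → 193
  G: 17 + 45.22 = 62.22 → 62
  B: 211 + 8.36 = 219.36 → 219

rgb(193, 62, 219)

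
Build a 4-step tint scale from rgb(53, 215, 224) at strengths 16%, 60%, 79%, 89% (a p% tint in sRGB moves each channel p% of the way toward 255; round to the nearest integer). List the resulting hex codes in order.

#55DDE5, #AEEFF3, #D5F7F8, #E9FBFC

16%: (53 + 32.32 = 85.32→85, 215 + 6.4 = 221.4→221, 224 + 4.96 = 228.96→229) → #55DDE5
60%: (53 + 121.2 = 174.2→174, 215 + 24 = 239→239, 224 + 18.6 = 242.6→243) → #AEEFF3
79%: (53 + 159.58 = 212.58→213, 215 + 31.6 = 246.6→247, 224 + 24.49 = 248.49→248) → #D5F7F8
89%: (53 + 179.78 = 232.78→233, 215 + 35.6 = 250.6→251, 224 + 27.59 = 251.59→252) → #E9FBFC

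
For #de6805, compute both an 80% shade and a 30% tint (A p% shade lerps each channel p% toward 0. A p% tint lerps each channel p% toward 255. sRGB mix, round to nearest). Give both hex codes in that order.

#de6805 is rgb(222, 104, 5).
80% shade:
  R: 222 + 0.8×(0−222) = 222 − 177.6 = 44.4 → 44
  G: 104 + 0.8×(0−104) = 104 − 83.2 = 20.8 → 21
  B: 5 − 4 = 1 → 1
  → #2c1501
30% tint:
  R: 222 + 9.9 = 231.9 → 232
  G: 104 + 0.3×(255−104) = 104 + 45.3 = 149.3 → 149
  B: 5 + 75 = 80 → 80
  → #e89550

#2c1501, #e89550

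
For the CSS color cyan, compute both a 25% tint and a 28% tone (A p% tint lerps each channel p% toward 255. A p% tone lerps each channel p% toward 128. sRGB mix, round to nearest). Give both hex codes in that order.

CSS cyan is rgb(0, 255, 255).
25% tint:
  R: 0 + 63.75 = 63.75 → 64
  G: 255 + 0 = 255 → 255
  B: 255 + 0.25×(255−255) = 255 + 0 = 255 → 255
  → #40ffff
28% tone:
  R: 0 + 35.84 = 35.84 → 36
  G: 255 + 0.28×(128−255) = 255 − 35.56 = 219.44 → 219
  B: 255 − 35.56 = 219.44 → 219
  → #24dbdb

#40ffff, #24dbdb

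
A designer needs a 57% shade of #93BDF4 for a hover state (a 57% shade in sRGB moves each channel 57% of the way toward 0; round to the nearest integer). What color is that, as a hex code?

#3F5169

#93BDF4 is rgb(147, 189, 244).
A 57% shade moves each channel 57% toward 0:
  R: 147 + 0.57×(0−147) = 147 − 83.79 = 63.21 → 63
  G: 189 + 0.57×(0−189) = 189 − 107.73 = 81.27 → 81
  B: 244 − 139.08 = 104.92 → 105
rgb(63, 81, 105) = #3F5169.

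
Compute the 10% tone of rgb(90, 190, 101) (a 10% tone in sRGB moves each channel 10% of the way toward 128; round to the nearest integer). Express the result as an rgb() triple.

A 10% tone moves each channel 10% toward 128:
  R: 90 + 0.1×(128−90) = 90 + 3.8 = 93.8 → 94
  G: 190 − 6.2 = 183.8 → 184
  B: 101 + 2.7 = 103.7 → 104

rgb(94, 184, 104)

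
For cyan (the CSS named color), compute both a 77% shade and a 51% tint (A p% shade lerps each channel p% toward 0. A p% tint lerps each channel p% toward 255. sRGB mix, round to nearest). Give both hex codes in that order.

CSS cyan is rgb(0, 255, 255).
77% shade:
  R: 0 + 0.77×(0−0) = 0 + 0 = 0 → 0
  G: 255 + 0.77×(0−255) = 255 − 196.35 = 58.65 → 59
  B: 255 + 0.77×(0−255) = 255 − 196.35 = 58.65 → 59
  → #003B3B
51% tint:
  R: 0 + 0.51×(255−0) = 0 + 130.05 = 130.05 → 130
  G: 255 + 0.51×(255−255) = 255 + 0 = 255 → 255
  B: 255 + 0.51×(255−255) = 255 + 0 = 255 → 255
  → #82FFFF

#003B3B, #82FFFF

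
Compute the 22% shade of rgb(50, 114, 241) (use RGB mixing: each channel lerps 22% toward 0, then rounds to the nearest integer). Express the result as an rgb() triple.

rgb(39, 89, 188)

Lerp each channel 22% toward 0:
  R: 50 − 11 = 39 → 39
  G: 114 + 0.22×(0−114) = 114 − 25.08 = 88.92 → 89
  B: 241 + 0.22×(0−241) = 241 − 53.02 = 187.98 → 188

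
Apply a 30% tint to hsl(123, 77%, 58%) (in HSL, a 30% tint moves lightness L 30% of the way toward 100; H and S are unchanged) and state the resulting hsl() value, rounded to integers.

L moves 30% from 58 toward 100: 58 + 12.6 = 70.6 → 71.
H and S are unchanged.

hsl(123, 77%, 71%)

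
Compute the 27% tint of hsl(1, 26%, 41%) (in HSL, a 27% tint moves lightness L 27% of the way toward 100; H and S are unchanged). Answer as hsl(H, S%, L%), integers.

L moves 27% from 41 toward 100: 41 + 15.93 = 56.93 → 57.
H and S are unchanged.

hsl(1, 26%, 57%)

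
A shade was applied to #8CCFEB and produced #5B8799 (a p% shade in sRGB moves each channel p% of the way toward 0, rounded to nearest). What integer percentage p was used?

35%

#8CCFEB is rgb(140, 207, 235); #5B8799 is rgb(91, 135, 153).
On the B channel (widest range): 153 ≈ 235 + (p/100)(0 − 235), so p ≈ 100×(153 − 235)/(0 − 235) = -8200/-235 = 34.89.
p = 35 reproduces all three channels after rounding.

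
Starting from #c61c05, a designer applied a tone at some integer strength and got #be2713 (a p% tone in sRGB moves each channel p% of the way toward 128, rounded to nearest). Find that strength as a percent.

#c61c05 is rgb(198, 28, 5); #be2713 is rgb(190, 39, 19).
On the B channel (widest range): 19 ≈ 5 + (p/100)(128 − 5), so p ≈ 100×(19 − 5)/(128 − 5) = 1400/123 = 11.38.
p = 11 reproduces all three channels after rounding.

11%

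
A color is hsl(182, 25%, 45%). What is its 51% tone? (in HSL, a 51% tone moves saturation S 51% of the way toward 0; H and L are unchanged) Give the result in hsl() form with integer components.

hsl(182, 12%, 45%)

S moves 51% from 25 toward 0: 25 − 12.75 = 12.25 → 12.
H and L are unchanged.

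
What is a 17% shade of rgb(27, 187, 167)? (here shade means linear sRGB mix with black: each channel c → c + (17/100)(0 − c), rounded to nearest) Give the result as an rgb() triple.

Lerp each channel 17% toward 0:
  R: 27 + 0.17×(0−27) = 27 − 4.59 = 22.41 → 22
  G: 187 + 0.17×(0−187) = 187 − 31.79 = 155.21 → 155
  B: 167 + 0.17×(0−167) = 167 − 28.39 = 138.61 → 139

rgb(22, 155, 139)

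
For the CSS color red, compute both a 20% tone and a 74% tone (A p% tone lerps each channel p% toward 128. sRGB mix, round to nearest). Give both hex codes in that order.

CSS red is rgb(255, 0, 0).
20% tone:
  R: 255 + 0.2×(128−255) = 255 − 25.4 = 229.6 → 230
  G: 0 + 0.2×(128−0) = 0 + 25.6 = 25.6 → 26
  B: 0 + 0.2×(128−0) = 0 + 25.6 = 25.6 → 26
  → #e61a1a
74% tone:
  R: 255 − 93.98 = 161.02 → 161
  G: 0 + 94.72 = 94.72 → 95
  B: 0 + 0.74×(128−0) = 0 + 94.72 = 94.72 → 95
  → #a15f5f

#e61a1a, #a15f5f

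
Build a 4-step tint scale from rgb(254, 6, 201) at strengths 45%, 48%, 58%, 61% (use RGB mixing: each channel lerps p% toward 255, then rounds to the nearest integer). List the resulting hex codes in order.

#fe76e1, #fe7ee3, #ff96e8, #ff9eea

45%: (254→254, 6 + 112.05 = 118.05→118, 201 + 24.3 = 225.3→225) → #fe76e1
48%: (254→254, 6 + 119.52 = 125.52→126, 201 + 25.92 = 226.92→227) → #fe7ee3
58%: (254 + 0.58 = 254.58→255, 6 + 144.42 = 150.42→150, 201 + 31.32 = 232.32→232) → #ff96e8
61%: (254 + 0.61 = 254.61→255, 6 + 151.89 = 157.89→158, 201 + 32.94 = 233.94→234) → #ff9eea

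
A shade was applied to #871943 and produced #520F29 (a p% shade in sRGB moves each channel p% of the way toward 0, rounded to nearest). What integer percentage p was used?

#871943 is rgb(135, 25, 67); #520F29 is rgb(82, 15, 41).
On the R channel (widest range): 82 ≈ 135 + (p/100)(0 − 135), so p ≈ 100×(82 − 135)/(0 − 135) = -5300/-135 = 39.26.
p = 39 reproduces all three channels after rounding.

39%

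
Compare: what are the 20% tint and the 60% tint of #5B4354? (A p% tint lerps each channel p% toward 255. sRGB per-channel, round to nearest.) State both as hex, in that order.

#7C6976, #BDB4BB

#5B4354 is rgb(91, 67, 84).
20% tint:
  R: 91 + 32.8 = 123.8 → 124
  G: 67 + 0.2×(255−67) = 67 + 37.6 = 104.6 → 105
  B: 84 + 34.2 = 118.2 → 118
  → #7C6976
60% tint:
  R: 91 + 98.4 = 189.4 → 189
  G: 67 + 0.6×(255−67) = 67 + 112.8 = 179.8 → 180
  B: 84 + 102.6 = 186.6 → 187
  → #BDB4BB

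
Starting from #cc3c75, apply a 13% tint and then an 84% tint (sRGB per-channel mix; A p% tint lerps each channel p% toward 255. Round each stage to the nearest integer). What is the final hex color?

#cc3c75 is rgb(204, 60, 117).
Per channel, c → c + 0.13(255 − c):
  R: 204 + 6.63 = 210.63 → 211
  G: 60 + 0.13×(255−60) = 60 + 25.35 = 85.35 → 85
  B: 117 + 17.94 = 134.94 → 135
After the tint: rgb(211, 85, 135) = #d35587.
Lerp each channel 84% toward 255:
  R: 211 + 0.84×(255−211) = 211 + 36.96 = 247.96 → 248
  G: 85 + 142.8 = 227.8 → 228
  B: 135 + 0.84×(255−135) = 135 + 100.8 = 235.8 → 236
rgb(248, 228, 236) = #f8e4ec.

#f8e4ec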